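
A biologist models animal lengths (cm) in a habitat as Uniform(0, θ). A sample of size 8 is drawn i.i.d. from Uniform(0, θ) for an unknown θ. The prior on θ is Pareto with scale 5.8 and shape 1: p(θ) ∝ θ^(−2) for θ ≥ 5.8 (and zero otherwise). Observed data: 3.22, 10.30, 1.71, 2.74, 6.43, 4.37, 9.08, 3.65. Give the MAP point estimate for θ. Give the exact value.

The Uniform(0, θ) likelihood is θ^(−n) for θ ≥ max(xᵢ), zero otherwise. Here max(xᵢ) = 10.30.
Posterior ∝ θ^(−2) · θ^(−8) = θ^(−10) on θ ≥ max(5.8, 10.30) = 10.30.
This density is strictly decreasing in θ, so the posterior mode lies at the lower boundary of the support.

θ̂_MAP = 10.30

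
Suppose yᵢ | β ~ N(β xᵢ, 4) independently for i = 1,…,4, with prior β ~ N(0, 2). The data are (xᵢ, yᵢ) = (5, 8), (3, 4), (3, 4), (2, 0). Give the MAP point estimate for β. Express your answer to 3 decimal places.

β̂_MAP = 1.306

log p(β | y) = −Σ(yᵢ − βxᵢ)²/(2·4) − β²/(2·2) + const.
Setting the derivative to zero: Σxᵢ(yᵢ − βxᵢ)/4 − β/2 = 0, so β = Σxᵢyᵢ / (Σxᵢ² + σ²/τ²).
Σxᵢyᵢ = 5·8 + 3·4 + 3·4 + 2·0 = 64; Σxᵢ² = 47; σ²/τ² = 2.
β̂_MAP = 64 / (47 + 2) = 64/49 ≈ 1.306.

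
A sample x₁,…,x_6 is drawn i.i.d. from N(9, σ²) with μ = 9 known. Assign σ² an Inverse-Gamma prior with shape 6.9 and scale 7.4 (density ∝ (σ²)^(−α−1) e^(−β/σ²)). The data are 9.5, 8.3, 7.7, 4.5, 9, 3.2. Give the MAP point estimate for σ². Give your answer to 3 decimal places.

σ̂²_MAP = 3.262

Sum of squared deviations about the known mean: SS = (9.5−9)² + (8.3−9)² + (7.7−9)² + (4.5−9)² + (9−9)² + (3.2−9)² = 56.32.
The Normal likelihood contributes (σ²)^(−n/2) exp(−SS/(2σ²)), so the posterior is Inverse-Gamma(α + n/2, β + SS/2) = Inverse-Gamma(9.9, 35.56).
The mode of Inverse-Gamma(a, b) is b/(a+1) = 35.56/10.9 ≈ 3.262.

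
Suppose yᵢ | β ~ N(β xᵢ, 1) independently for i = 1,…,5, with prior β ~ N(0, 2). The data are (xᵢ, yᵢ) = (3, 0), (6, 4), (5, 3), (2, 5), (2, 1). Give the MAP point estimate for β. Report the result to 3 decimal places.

log p(β | y) = −Σ(yᵢ − βxᵢ)²/(2·1) − β²/(2·2) + const.
Setting the derivative to zero: Σxᵢ(yᵢ − βxᵢ)/1 − β/2 = 0, so β = Σxᵢyᵢ / (Σxᵢ² + σ²/τ²).
Σxᵢyᵢ = 3·0 + 6·4 + 5·3 + 2·5 + 2·1 = 51; Σxᵢ² = 78; σ²/τ² = 0.5.
β̂_MAP = 51 / (78 + 0.5) = 51/78.5 ≈ 0.650.

β̂_MAP = 0.650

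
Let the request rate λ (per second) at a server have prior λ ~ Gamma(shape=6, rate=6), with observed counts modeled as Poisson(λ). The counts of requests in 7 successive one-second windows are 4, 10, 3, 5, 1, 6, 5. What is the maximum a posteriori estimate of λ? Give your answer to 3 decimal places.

λ̂_MAP = 3.000

Σxᵢ = 4+10+3+5+1+6+5 = 34, with n = 7.
Posterior ∝ λ^5e^(−6λ) · λ^34e^(−7λ) = λ^39e^(−13λ), i.e. Gamma(shape=40, rate=13).
The mode of a Gamma(a, b) with a ≥ 1 (shape–rate) is (a−1)/b = 39/13 ≈ 3.000.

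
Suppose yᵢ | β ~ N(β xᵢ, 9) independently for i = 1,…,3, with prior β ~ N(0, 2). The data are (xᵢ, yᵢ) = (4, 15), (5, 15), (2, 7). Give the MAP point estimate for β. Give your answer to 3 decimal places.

log p(β | y) = −Σ(yᵢ − βxᵢ)²/(2·9) − β²/(2·2) + const.
Setting the derivative to zero: Σxᵢ(yᵢ − βxᵢ)/9 − β/2 = 0, so β = Σxᵢyᵢ / (Σxᵢ² + σ²/τ²).
Σxᵢyᵢ = 4·15 + 5·15 + 2·7 = 149; Σxᵢ² = 45; σ²/τ² = 4.5.
β̂_MAP = 149 / (45 + 4.5) = 149/49.5 ≈ 3.010.

β̂_MAP = 3.010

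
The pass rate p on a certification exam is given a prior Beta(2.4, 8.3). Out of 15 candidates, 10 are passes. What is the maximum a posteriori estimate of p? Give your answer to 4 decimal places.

p̂_MAP = 0.4810

Prior: Beta(2.4, 8.3).
Data: 10 successes in 15 trials. The binomial likelihood contributes p^10(1−p)^5, so the posterior is Beta(2.4+10, 8.3+5) = Beta(12.4, 13.3).
For Beta(a, b) with a, b > 1 the mode is (a−1)/(a+b−2) = 11.4/23.7 ≈ 0.4810.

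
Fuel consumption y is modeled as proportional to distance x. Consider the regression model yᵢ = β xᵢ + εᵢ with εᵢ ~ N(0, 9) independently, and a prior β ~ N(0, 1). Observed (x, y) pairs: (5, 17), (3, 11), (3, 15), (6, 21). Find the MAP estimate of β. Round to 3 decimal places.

log p(β | y) = −Σ(yᵢ − βxᵢ)²/(2·9) − β²/(2·1) + const.
Setting the derivative to zero: Σxᵢ(yᵢ − βxᵢ)/9 − β/1 = 0, so β = Σxᵢyᵢ / (Σxᵢ² + σ²/τ²).
Σxᵢyᵢ = 5·17 + 3·11 + 3·15 + 6·21 = 289; Σxᵢ² = 79; σ²/τ² = 9.
β̂_MAP = 289 / (79 + 9) = 289/88 ≈ 3.284.

β̂_MAP = 3.284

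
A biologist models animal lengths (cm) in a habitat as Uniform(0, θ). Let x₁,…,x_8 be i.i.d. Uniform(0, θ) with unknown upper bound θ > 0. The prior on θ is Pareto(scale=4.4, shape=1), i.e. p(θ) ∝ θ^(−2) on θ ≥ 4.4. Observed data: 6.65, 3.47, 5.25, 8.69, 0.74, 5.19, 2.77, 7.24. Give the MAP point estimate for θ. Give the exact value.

θ̂_MAP = 8.69

The Uniform(0, θ) likelihood is θ^(−n) for θ ≥ max(xᵢ), zero otherwise. Here max(xᵢ) = 8.69.
Posterior ∝ θ^(−2) · θ^(−8) = θ^(−10) on θ ≥ max(4.4, 8.69) = 8.69.
This density is strictly decreasing in θ, so the posterior mode lies at the lower boundary of the support.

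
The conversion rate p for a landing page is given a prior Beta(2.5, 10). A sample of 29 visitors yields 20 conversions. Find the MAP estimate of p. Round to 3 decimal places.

p̂_MAP = 0.544

Prior: Beta(2.5, 10).
Data: 20 successes in 29 trials. The binomial likelihood contributes p^20(1−p)^9, so the posterior is Beta(2.5+20, 10+9) = Beta(22.5, 19).
For Beta(a, b) with a, b > 1 the mode is (a−1)/(a+b−2) = 21.5/39.5 ≈ 0.544.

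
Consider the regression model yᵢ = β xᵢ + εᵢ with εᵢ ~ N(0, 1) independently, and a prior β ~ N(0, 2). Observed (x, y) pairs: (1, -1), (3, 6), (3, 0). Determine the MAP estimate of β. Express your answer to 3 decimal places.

β̂_MAP = 0.872

log p(β | y) = −Σ(yᵢ − βxᵢ)²/(2·1) − β²/(2·2) + const.
Setting the derivative to zero: Σxᵢ(yᵢ − βxᵢ)/1 − β/2 = 0, so β = Σxᵢyᵢ / (Σxᵢ² + σ²/τ²).
Σxᵢyᵢ = 1·(-1) + 3·6 + 3·0 = 17; Σxᵢ² = 19; σ²/τ² = 0.5.
β̂_MAP = 17 / (19 + 0.5) = 17/19.5 ≈ 0.872.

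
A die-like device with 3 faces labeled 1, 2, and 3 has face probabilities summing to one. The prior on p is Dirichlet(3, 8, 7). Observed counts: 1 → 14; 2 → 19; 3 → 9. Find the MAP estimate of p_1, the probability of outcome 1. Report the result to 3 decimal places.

The posterior is Dirichlet(αᵢ + nᵢ) = Dirichlet(17, 27, 16).
For a Dirichlet(a₁,…,a_K) with all aᵢ > 1, the mode has j-th component (aⱼ − 1)/(Σaᵢ − K).
Here Σaᵢ = 60 and K = 3, so p_1 = (17 − 1)/(60 − 3) = 16/57 ≈ 0.281.

MAP estimate: 0.281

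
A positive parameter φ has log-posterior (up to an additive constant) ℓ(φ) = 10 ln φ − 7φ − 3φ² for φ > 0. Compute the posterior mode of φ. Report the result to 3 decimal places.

φ̂_MAP = 0.833

ℓ'(φ) = 10/φ − 7 − 6φ. Setting this to zero and multiplying by φ: 6φ² + 7φ − 10 = 0.
φ = (−7 + √(7² + 4·6·10)) / (2·6) = (−7 + √289) / 12 = (−7 + 17)/12 = 5/6.
ℓ''(φ) = −10/φ² − 6 < 0, confirming a maximum.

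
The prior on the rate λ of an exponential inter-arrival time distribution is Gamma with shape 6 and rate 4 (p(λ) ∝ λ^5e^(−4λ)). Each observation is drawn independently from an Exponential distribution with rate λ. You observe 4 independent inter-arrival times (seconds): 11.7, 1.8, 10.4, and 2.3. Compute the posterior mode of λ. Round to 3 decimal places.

λ̂_MAP = 0.298

The Exponential(rate=λ) likelihood is ∝ λ^n e^(−λΣtᵢ). Here n = 4 and Σtᵢ = 11.7 + 1.8 + 10.4 + 2.3 = 26.2.
Posterior ∝ λ^5e^(−4λ) · λ^4e^(−26.2λ) = λ^9e^(−30.2λ), i.e. Gamma(10, 30.2).
Mode = (a−1)/b = 9/30.2 ≈ 0.298.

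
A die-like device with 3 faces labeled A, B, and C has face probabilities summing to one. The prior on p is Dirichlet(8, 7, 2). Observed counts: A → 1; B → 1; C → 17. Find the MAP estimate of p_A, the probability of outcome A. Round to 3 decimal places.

The posterior is Dirichlet(αᵢ + nᵢ) = Dirichlet(9, 8, 19).
For a Dirichlet(a₁,…,a_K) with all aᵢ > 1, the mode has j-th component (aⱼ − 1)/(Σaᵢ − K).
Here Σaᵢ = 36 and K = 3, so p_A = (9 − 1)/(36 − 3) = 8/33 ≈ 0.242.

MAP estimate of p_A = 0.242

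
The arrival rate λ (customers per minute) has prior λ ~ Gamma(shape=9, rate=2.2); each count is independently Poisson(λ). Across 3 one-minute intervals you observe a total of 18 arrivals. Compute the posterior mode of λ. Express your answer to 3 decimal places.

Σxᵢ = 18, n = 3.
Posterior ∝ λ^8e^(−2.2λ) · λ^18e^(−3λ) = λ^26e^(−5.2λ), i.e. Gamma(shape=27, rate=5.2).
The mode of a Gamma(a, b) with a ≥ 1 (shape–rate) is (a−1)/b = 26/5.2 ≈ 5.000.

λ̂_MAP = 5.000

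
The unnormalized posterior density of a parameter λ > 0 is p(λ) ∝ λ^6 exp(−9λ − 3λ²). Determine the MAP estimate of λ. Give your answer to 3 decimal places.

ℓ'(λ) = 6/λ − 9 − 6λ. Setting this to zero and multiplying by λ: 6λ² + 9λ − 6 = 0.
λ = (−9 + √(9² + 4·6·6)) / (2·6) = (−9 + √225) / 12 = (−9 + 15)/12 = 1/2.
ℓ''(λ) = −6/λ² − 6 < 0, confirming a maximum.

λ̂_MAP = 0.500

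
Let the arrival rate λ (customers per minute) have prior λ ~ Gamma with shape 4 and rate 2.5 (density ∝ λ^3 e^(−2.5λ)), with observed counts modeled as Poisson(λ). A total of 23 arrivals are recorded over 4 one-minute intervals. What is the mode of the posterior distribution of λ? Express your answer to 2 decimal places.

Σxᵢ = 23, n = 4.
Posterior ∝ λ^3e^(−2.5λ) · λ^23e^(−4λ) = λ^26e^(−6.5λ), i.e. Gamma(shape=27, rate=6.5).
The mode of a Gamma(a, b) with a ≥ 1 (shape–rate) is (a−1)/b = 26/6.5 ≈ 4.00.

λ̂_MAP = 4.00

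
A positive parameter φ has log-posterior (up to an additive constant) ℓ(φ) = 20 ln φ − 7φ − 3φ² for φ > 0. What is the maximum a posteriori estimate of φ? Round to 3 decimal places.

ℓ'(φ) = 20/φ − 7 − 6φ. Setting this to zero and multiplying by φ: 6φ² + 7φ − 20 = 0.
φ = (−7 + √(7² + 4·6·20)) / (2·6) = (−7 + √529) / 12 = (−7 + 23)/12 = 4/3.
ℓ''(φ) = −20/φ² − 6 < 0, confirming a maximum.

φ̂_MAP = 1.333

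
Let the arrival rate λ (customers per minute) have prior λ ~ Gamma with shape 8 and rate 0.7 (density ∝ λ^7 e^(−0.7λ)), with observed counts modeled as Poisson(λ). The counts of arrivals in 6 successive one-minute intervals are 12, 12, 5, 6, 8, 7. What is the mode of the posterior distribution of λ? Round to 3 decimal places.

Σxᵢ = 12+12+5+6+8+7 = 50, with n = 6.
Posterior ∝ λ^7e^(−0.7λ) · λ^50e^(−6λ) = λ^57e^(−6.7λ), i.e. Gamma(shape=58, rate=6.7).
The mode of a Gamma(a, b) with a ≥ 1 (shape–rate) is (a−1)/b = 57/6.7 ≈ 8.507.

λ̂_MAP = 8.507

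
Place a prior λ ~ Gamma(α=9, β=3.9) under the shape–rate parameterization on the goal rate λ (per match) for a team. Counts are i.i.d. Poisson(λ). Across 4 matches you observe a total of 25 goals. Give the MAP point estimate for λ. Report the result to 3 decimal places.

λ̂_MAP = 4.177

Σxᵢ = 25, n = 4.
Posterior ∝ λ^8e^(−3.9λ) · λ^25e^(−4λ) = λ^33e^(−7.9λ), i.e. Gamma(shape=34, rate=7.9).
The mode of a Gamma(a, b) with a ≥ 1 (shape–rate) is (a−1)/b = 33/7.9 ≈ 4.177.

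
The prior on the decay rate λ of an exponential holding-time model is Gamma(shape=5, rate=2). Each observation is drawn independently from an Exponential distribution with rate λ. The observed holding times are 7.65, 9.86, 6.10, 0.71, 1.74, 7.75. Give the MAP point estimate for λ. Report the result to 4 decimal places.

λ̂_MAP = 0.2793

The Exponential(rate=λ) likelihood is ∝ λ^n e^(−λΣtᵢ). Here n = 6 and Σtᵢ = 7.65 + 9.86 + 6.10 + 0.71 + 1.74 + 7.75 = 33.81.
Posterior ∝ λ^4e^(−2λ) · λ^6e^(−33.81λ) = λ^10e^(−35.81λ), i.e. Gamma(11, 35.81).
Mode = (a−1)/b = 10/35.81 ≈ 0.2793.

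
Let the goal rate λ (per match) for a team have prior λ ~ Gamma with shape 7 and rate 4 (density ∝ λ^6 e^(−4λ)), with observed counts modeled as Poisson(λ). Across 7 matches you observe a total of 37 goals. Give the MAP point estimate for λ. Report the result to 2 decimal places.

λ̂_MAP = 3.91

Σxᵢ = 37, n = 7.
Posterior ∝ λ^6e^(−4λ) · λ^37e^(−7λ) = λ^43e^(−11λ), i.e. Gamma(shape=44, rate=11).
The mode of a Gamma(a, b) with a ≥ 1 (shape–rate) is (a−1)/b = 43/11 ≈ 3.91.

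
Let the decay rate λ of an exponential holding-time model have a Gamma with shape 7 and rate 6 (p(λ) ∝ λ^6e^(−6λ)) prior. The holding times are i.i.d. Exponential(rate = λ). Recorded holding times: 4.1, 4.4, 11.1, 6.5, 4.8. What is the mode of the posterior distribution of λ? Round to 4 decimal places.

The Exponential(rate=λ) likelihood is ∝ λ^n e^(−λΣtᵢ). Here n = 5 and Σtᵢ = 4.1 + 4.4 + 11.1 + 6.5 + 4.8 = 30.9.
Posterior ∝ λ^6e^(−6λ) · λ^5e^(−30.9λ) = λ^11e^(−36.9λ), i.e. Gamma(12, 36.9).
Mode = (a−1)/b = 11/36.9 ≈ 0.2981.

λ̂_MAP = 0.2981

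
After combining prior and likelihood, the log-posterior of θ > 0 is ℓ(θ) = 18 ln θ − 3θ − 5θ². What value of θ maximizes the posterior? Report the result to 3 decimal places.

ℓ'(θ) = 18/θ − 3 − 10θ. Setting this to zero and multiplying by θ: 10θ² + 3θ − 18 = 0.
θ = (−3 + √(3² + 4·10·18)) / (2·10) = (−3 + √729) / 20 = (−3 + 27)/20 = 6/5.
ℓ''(θ) = −18/θ² − 10 < 0, confirming a maximum.

θ̂_MAP = 1.200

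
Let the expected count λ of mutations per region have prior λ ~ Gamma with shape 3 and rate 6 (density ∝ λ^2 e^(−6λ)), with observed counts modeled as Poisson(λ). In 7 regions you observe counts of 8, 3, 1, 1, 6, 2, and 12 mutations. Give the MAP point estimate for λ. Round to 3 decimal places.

λ̂_MAP = 2.692

Σxᵢ = 8+3+1+1+6+2+12 = 33, with n = 7.
Posterior ∝ λ^2e^(−6λ) · λ^33e^(−7λ) = λ^35e^(−13λ), i.e. Gamma(shape=36, rate=13).
The mode of a Gamma(a, b) with a ≥ 1 (shape–rate) is (a−1)/b = 35/13 ≈ 2.692.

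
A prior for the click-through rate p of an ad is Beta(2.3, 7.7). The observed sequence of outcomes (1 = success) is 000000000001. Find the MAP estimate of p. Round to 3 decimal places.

Prior: Beta(2.3, 7.7).
Data: 1 success in 12 trials (from the sequence). The binomial likelihood contributes p(1−p)^11, so the posterior is Beta(2.3+1, 7.7+11) = Beta(3.3, 18.7).
For Beta(a, b) with a, b > 1 the mode is (a−1)/(a+b−2) = 2.3/20 ≈ 0.115.

p̂_MAP = 0.115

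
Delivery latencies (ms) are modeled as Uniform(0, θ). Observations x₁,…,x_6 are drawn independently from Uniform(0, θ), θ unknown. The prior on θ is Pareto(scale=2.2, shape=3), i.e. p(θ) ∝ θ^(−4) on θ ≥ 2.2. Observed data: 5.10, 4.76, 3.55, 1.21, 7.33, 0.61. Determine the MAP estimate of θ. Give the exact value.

θ̂_MAP = 7.33

The Uniform(0, θ) likelihood is θ^(−n) for θ ≥ max(xᵢ), zero otherwise. Here max(xᵢ) = 7.33.
Posterior ∝ θ^(−4) · θ^(−6) = θ^(−10) on θ ≥ max(2.2, 7.33) = 7.33.
This density is strictly decreasing in θ, so the posterior mode lies at the lower boundary of the support.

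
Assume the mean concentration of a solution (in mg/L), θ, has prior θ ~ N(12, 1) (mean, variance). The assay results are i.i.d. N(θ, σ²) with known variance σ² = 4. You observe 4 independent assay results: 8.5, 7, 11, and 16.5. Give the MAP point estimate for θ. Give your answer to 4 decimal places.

θ̂_MAP = 11.3750

n = 4; x̄ = (8.5 + 7 + 11 + 16.5)/4 = 43/4 = 10.75.
For a Normal prior and Normal likelihood with known variance, the posterior is Normal; its mode equals its mean, the precision-weighted average.
Prior precision 1/σ₀² = 1/1 = 1; data precision n/σ² = 4/4 = 1.
θ̂ = (1·12 + 1·10.75) / (1 + 1) = 22.75/2 = 11.3750.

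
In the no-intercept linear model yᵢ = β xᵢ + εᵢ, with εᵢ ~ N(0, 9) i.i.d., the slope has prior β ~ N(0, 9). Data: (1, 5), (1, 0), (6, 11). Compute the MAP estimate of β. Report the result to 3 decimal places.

β̂_MAP = 1.821

log p(β | y) = −Σ(yᵢ − βxᵢ)²/(2·9) − β²/(2·9) + const.
Setting the derivative to zero: Σxᵢ(yᵢ − βxᵢ)/9 − β/9 = 0, so β = Σxᵢyᵢ / (Σxᵢ² + σ²/τ²).
Σxᵢyᵢ = 1·5 + 1·0 + 6·11 = 71; Σxᵢ² = 38; σ²/τ² = 1.
β̂_MAP = 71 / (38 + 1) = 71/39 ≈ 1.821.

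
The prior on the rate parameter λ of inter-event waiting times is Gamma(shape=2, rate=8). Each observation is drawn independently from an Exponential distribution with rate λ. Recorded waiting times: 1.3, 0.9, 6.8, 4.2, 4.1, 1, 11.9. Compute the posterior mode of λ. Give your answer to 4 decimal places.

The Exponential(rate=λ) likelihood is ∝ λ^n e^(−λΣtᵢ). Here n = 7 and Σtᵢ = 1.3 + 0.9 + 6.8 + 4.2 + 4.1 + 1 + 11.9 = 30.2.
Posterior ∝ λe^(−8λ) · λ^7e^(−30.2λ) = λ^8e^(−38.2λ), i.e. Gamma(9, 38.2).
Mode = (a−1)/b = 8/38.2 ≈ 0.2094.

λ̂_MAP = 0.2094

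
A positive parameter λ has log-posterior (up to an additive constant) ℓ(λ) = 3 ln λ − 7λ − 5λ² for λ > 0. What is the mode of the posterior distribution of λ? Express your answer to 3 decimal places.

ℓ'(λ) = 3/λ − 7 − 10λ. Setting this to zero and multiplying by λ: 10λ² + 7λ − 3 = 0.
λ = (−7 + √(7² + 4·10·3)) / (2·10) = (−7 + √169) / 20 = (−7 + 13)/20 = 3/10.
ℓ''(λ) = −3/λ² − 10 < 0, confirming a maximum.

λ̂_MAP = 0.300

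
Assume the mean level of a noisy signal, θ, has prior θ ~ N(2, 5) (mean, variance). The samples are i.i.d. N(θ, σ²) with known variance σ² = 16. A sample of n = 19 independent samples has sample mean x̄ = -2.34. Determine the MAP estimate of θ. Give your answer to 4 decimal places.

n = 19, x̄ = -2.34.
For a Normal prior and Normal likelihood with known variance, the posterior is Normal; its mode equals its mean, the precision-weighted average.
Prior precision 1/σ₀² = 1/5 = 0.2; data precision n/σ² = 19/16 = 1.1875.
θ̂ = (0.2·2 + 1.1875·(-2.34)) / (0.2 + 1.1875) = (-2.37875)/1.3875 = -1903/1110 ≈ -1.7144.

θ̂_MAP = -1.7144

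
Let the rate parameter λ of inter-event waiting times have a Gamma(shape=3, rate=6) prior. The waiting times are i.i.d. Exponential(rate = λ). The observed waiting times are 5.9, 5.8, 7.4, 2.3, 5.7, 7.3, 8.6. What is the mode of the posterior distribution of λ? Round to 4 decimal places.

The Exponential(rate=λ) likelihood is ∝ λ^n e^(−λΣtᵢ). Here n = 7 and Σtᵢ = 5.9 + 5.8 + 7.4 + 2.3 + 5.7 + 7.3 + 8.6 = 43.
Posterior ∝ λ^2e^(−6λ) · λ^7e^(−43λ) = λ^9e^(−49λ), i.e. Gamma(10, 49).
Mode = (a−1)/b = 9/49 ≈ 0.1837.

λ̂_MAP = 0.1837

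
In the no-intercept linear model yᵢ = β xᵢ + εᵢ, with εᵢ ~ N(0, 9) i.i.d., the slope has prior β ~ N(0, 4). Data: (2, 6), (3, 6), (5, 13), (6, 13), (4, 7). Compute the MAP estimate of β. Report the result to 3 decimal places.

log p(β | y) = −Σ(yᵢ − βxᵢ)²/(2·9) − β²/(2·4) + const.
Setting the derivative to zero: Σxᵢ(yᵢ − βxᵢ)/9 − β/4 = 0, so β = Σxᵢyᵢ / (Σxᵢ² + σ²/τ²).
Σxᵢyᵢ = 2·6 + 3·6 + 5·13 + 6·13 + 4·7 = 201; Σxᵢ² = 90; σ²/τ² = 2.25.
β̂_MAP = 201 / (90 + 2.25) = 201/92.25 ≈ 2.179.

β̂_MAP = 2.179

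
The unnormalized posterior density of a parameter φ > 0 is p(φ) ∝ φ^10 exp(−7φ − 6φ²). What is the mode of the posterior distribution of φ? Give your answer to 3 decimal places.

φ̂_MAP = 0.667

ℓ'(φ) = 10/φ − 7 − 12φ. Setting this to zero and multiplying by φ: 12φ² + 7φ − 10 = 0.
φ = (−7 + √(7² + 4·12·10)) / (2·12) = (−7 + √529) / 24 = (−7 + 23)/24 = 2/3.
ℓ''(φ) = −10/φ² − 12 < 0, confirming a maximum.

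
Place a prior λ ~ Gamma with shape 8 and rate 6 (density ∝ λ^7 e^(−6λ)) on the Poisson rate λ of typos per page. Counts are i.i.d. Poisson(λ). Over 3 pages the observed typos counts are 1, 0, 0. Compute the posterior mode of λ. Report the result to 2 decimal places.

Σxᵢ = 1+0+0 = 1, with n = 3.
Posterior ∝ λ^7e^(−6λ) · λe^(−3λ) = λ^8e^(−9λ), i.e. Gamma(shape=9, rate=9).
The mode of a Gamma(a, b) with a ≥ 1 (shape–rate) is (a−1)/b = 8/9 ≈ 0.89.

λ̂_MAP = 0.89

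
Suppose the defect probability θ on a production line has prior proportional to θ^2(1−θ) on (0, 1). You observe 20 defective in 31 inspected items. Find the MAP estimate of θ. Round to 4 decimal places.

The prior density ∝ θ^2(1−θ)^1 is the kernel of Beta(3, 2).
Data: 20 successes in 31 trials. The binomial likelihood contributes θ^20(1−θ)^11, so the posterior is Beta(3+20, 2+11) = Beta(23, 13).
For Beta(a, b) with a, b > 1 the mode is (a−1)/(a+b−2) = 22/34 ≈ 0.6471.

θ̂_MAP = 0.6471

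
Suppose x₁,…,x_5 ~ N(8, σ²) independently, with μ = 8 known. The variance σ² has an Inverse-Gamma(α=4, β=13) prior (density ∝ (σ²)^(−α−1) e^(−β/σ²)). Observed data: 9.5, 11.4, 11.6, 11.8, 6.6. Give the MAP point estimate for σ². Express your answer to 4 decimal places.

Sum of squared deviations about the known mean: SS = (9.5−8)² + (11.4−8)² + (11.6−8)² + (11.8−8)² + (6.6−8)² = 43.17.
The Normal likelihood contributes (σ²)^(−n/2) exp(−SS/(2σ²)), so the posterior is Inverse-Gamma(α + n/2, β + SS/2) = Inverse-Gamma(6.5, 34.585).
The mode of Inverse-Gamma(a, b) is b/(a+1) = 34.585/7.5 ≈ 4.6113.

σ̂²_MAP = 4.6113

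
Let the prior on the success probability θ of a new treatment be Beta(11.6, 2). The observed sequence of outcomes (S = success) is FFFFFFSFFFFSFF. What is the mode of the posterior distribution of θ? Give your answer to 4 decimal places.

θ̂_MAP = 0.4922

Prior: Beta(11.6, 2).
Data: 2 successes in 14 trials (from the sequence). The binomial likelihood contributes θ^2(1−θ)^12, so the posterior is Beta(11.6+2, 2+12) = Beta(13.6, 14).
For Beta(a, b) with a, b > 1 the mode is (a−1)/(a+b−2) = 12.6/25.6 ≈ 0.4922.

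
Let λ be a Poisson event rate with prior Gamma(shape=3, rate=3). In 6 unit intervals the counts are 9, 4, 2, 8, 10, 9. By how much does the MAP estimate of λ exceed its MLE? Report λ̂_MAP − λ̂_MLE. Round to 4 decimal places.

Σxᵢ = 42. Posterior is Gamma(45, 9); MAP = (45−1)/9 = 44/9 ≈ 4.88889.
MLE = x̄ = 42/6 ≈ 7.00000.
Difference = 44/9 − 42/6 = -19/9 ≈ -2.1111.

MAP − MLE = -2.1111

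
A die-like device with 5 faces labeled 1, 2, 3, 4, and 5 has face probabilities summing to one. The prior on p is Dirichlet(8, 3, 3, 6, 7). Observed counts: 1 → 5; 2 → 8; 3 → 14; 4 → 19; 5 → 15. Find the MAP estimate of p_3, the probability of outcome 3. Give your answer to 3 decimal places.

MAP estimate: 0.193

The posterior is Dirichlet(αᵢ + nᵢ) = Dirichlet(13, 11, 17, 25, 22).
For a Dirichlet(a₁,…,a_K) with all aᵢ > 1, the mode has j-th component (aⱼ − 1)/(Σaᵢ − K).
Here Σaᵢ = 88 and K = 5, so p_3 = (17 − 1)/(88 − 5) = 16/83 ≈ 0.193.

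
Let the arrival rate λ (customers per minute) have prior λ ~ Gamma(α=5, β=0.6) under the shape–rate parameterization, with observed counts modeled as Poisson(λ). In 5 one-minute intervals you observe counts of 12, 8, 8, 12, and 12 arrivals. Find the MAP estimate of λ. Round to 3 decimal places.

λ̂_MAP = 10.000

Σxᵢ = 12+8+8+12+12 = 52, with n = 5.
Posterior ∝ λ^4e^(−0.6λ) · λ^52e^(−5λ) = λ^56e^(−5.6λ), i.e. Gamma(shape=57, rate=5.6).
The mode of a Gamma(a, b) with a ≥ 1 (shape–rate) is (a−1)/b = 56/5.6 ≈ 10.000.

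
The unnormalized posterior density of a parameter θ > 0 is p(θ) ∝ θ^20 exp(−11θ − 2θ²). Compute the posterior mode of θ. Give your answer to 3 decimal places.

ℓ'(θ) = 20/θ − 11 − 4θ. Setting this to zero and multiplying by θ: 4θ² + 11θ − 20 = 0.
θ = (−11 + √(11² + 4·4·20)) / (2·4) = (−11 + √441) / 8 = (−11 + 21)/8 = 5/4.
ℓ''(θ) = −20/θ² − 4 < 0, confirming a maximum.

θ̂_MAP = 1.250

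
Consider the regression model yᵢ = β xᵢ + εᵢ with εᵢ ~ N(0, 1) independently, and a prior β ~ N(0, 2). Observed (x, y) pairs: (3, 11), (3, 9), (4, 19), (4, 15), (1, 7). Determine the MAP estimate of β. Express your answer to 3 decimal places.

log p(β | y) = −Σ(yᵢ − βxᵢ)²/(2·1) − β²/(2·2) + const.
Setting the derivative to zero: Σxᵢ(yᵢ − βxᵢ)/1 − β/2 = 0, so β = Σxᵢyᵢ / (Σxᵢ² + σ²/τ²).
Σxᵢyᵢ = 3·11 + 3·9 + 4·19 + 4·15 + 1·7 = 203; Σxᵢ² = 51; σ²/τ² = 0.5.
β̂_MAP = 203 / (51 + 0.5) = 203/51.5 ≈ 3.942.

β̂_MAP = 3.942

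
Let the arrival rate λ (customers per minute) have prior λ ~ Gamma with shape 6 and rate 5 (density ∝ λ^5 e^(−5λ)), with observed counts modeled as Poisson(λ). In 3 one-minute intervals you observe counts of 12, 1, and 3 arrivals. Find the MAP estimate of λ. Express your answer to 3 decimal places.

λ̂_MAP = 2.625

Σxᵢ = 12+1+3 = 16, with n = 3.
Posterior ∝ λ^5e^(−5λ) · λ^16e^(−3λ) = λ^21e^(−8λ), i.e. Gamma(shape=22, rate=8).
The mode of a Gamma(a, b) with a ≥ 1 (shape–rate) is (a−1)/b = 21/8 ≈ 2.625.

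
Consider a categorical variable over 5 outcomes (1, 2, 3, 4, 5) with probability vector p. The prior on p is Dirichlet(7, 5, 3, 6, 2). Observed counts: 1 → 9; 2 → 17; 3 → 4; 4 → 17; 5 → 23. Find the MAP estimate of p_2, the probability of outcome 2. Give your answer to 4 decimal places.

MAP estimate: 0.2386

The posterior is Dirichlet(αᵢ + nᵢ) = Dirichlet(16, 22, 7, 23, 25).
For a Dirichlet(a₁,…,a_K) with all aᵢ > 1, the mode has j-th component (aⱼ − 1)/(Σaᵢ − K).
Here Σaᵢ = 93 and K = 5, so p_2 = (22 − 1)/(93 − 5) = 21/88 ≈ 0.2386.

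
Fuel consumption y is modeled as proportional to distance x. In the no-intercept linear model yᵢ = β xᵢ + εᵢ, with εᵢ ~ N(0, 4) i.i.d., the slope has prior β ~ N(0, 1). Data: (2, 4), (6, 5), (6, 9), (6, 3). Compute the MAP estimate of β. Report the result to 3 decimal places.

log p(β | y) = −Σ(yᵢ − βxᵢ)²/(2·4) − β²/(2·1) + const.
Setting the derivative to zero: Σxᵢ(yᵢ − βxᵢ)/4 − β/1 = 0, so β = Σxᵢyᵢ / (Σxᵢ² + σ²/τ²).
Σxᵢyᵢ = 2·4 + 6·5 + 6·9 + 6·3 = 110; Σxᵢ² = 112; σ²/τ² = 4.
β̂_MAP = 110 / (112 + 4) = 110/116 ≈ 0.948.

β̂_MAP = 0.948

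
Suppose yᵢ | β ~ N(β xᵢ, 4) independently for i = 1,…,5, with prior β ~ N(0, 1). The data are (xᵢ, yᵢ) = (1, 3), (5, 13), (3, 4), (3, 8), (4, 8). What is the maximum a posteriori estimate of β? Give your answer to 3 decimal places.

β̂_MAP = 2.125

log p(β | y) = −Σ(yᵢ − βxᵢ)²/(2·4) − β²/(2·1) + const.
Setting the derivative to zero: Σxᵢ(yᵢ − βxᵢ)/4 − β/1 = 0, so β = Σxᵢyᵢ / (Σxᵢ² + σ²/τ²).
Σxᵢyᵢ = 1·3 + 5·13 + 3·4 + 3·8 + 4·8 = 136; Σxᵢ² = 60; σ²/τ² = 4.
β̂_MAP = 136 / (60 + 4) = 136/64 ≈ 2.125.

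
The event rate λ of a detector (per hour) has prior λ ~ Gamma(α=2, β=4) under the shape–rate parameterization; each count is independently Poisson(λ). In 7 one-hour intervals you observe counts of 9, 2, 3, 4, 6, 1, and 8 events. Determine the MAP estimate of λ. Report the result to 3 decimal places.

Σxᵢ = 9+2+3+4+6+1+8 = 33, with n = 7.
Posterior ∝ λe^(−4λ) · λ^33e^(−7λ) = λ^34e^(−11λ), i.e. Gamma(shape=35, rate=11).
The mode of a Gamma(a, b) with a ≥ 1 (shape–rate) is (a−1)/b = 34/11 ≈ 3.091.

λ̂_MAP = 3.091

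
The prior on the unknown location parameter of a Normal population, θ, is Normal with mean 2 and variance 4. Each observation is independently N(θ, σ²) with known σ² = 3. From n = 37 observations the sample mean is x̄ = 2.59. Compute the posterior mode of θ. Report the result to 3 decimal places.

θ̂_MAP = 2.578

n = 37, x̄ = 2.59.
For a Normal prior and Normal likelihood with known variance, the posterior is Normal; its mode equals its mean, the precision-weighted average.
Prior precision 1/σ₀² = 1/4 = 0.25; data precision n/σ² = 37/3.
θ̂ = (0.25·2 + (37/3)·2.59) / (0.25 + 37/3) = (9733/300)/(151/12) = 9733/3775 ≈ 2.578.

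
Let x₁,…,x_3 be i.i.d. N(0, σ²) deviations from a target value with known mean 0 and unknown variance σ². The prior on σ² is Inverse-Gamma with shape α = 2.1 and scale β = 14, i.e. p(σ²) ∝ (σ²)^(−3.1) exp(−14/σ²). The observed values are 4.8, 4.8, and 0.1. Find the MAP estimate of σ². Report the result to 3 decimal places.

σ̂²_MAP = 8.053

Sum of squared deviations about the known mean: SS = (4.8−0)² + (4.8−0)² + (0.1−0)² = 46.09.
The Normal likelihood contributes (σ²)^(−n/2) exp(−SS/(2σ²)), so the posterior is Inverse-Gamma(α + n/2, β + SS/2) = Inverse-Gamma(3.6, 37.045).
The mode of Inverse-Gamma(a, b) is b/(a+1) = 37.045/4.6 ≈ 8.053.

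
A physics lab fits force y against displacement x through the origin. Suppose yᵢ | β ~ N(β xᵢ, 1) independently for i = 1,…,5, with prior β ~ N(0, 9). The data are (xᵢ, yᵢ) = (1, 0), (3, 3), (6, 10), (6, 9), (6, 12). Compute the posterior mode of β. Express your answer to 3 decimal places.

β̂_MAP = 1.651

log p(β | y) = −Σ(yᵢ − βxᵢ)²/(2·1) − β²/(2·9) + const.
Setting the derivative to zero: Σxᵢ(yᵢ − βxᵢ)/1 − β/9 = 0, so β = Σxᵢyᵢ / (Σxᵢ² + σ²/τ²).
Σxᵢyᵢ = 1·0 + 3·3 + 6·10 + 6·9 + 6·12 = 195; Σxᵢ² = 118; σ²/τ² = 1/9.
β̂_MAP = 195 / (118 + 1/9) = 195/(1063/9) = 1755/1063 ≈ 1.651.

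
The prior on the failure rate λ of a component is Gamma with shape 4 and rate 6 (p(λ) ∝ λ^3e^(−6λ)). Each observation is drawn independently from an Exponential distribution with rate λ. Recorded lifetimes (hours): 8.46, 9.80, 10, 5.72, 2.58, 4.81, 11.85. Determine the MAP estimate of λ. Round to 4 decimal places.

The Exponential(rate=λ) likelihood is ∝ λ^n e^(−λΣtᵢ). Here n = 7 and Σtᵢ = 8.46 + 9.80 + 10 + 5.72 + 2.58 + 4.81 + 11.85 = 53.22.
Posterior ∝ λ^3e^(−6λ) · λ^7e^(−53.22λ) = λ^10e^(−59.22λ), i.e. Gamma(11, 59.22).
Mode = (a−1)/b = 10/59.22 ≈ 0.1689.

λ̂_MAP = 0.1689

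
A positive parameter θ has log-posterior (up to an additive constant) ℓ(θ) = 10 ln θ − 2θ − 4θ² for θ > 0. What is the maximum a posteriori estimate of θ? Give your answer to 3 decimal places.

θ̂_MAP = 1.000

ℓ'(θ) = 10/θ − 2 − 8θ. Setting this to zero and multiplying by θ: 8θ² + 2θ − 10 = 0.
θ = (−2 + √(2² + 4·8·10)) / (2·8) = (−2 + √324) / 16 = (−2 + 18)/16 = 1.
ℓ''(θ) = −10/θ² − 8 < 0, confirming a maximum.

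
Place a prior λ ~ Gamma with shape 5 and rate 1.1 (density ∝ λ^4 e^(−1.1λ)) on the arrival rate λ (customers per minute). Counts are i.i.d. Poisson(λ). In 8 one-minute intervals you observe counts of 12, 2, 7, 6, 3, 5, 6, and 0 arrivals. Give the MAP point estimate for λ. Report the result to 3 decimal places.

λ̂_MAP = 4.945

Σxᵢ = 12+2+7+6+3+5+6+0 = 41, with n = 8.
Posterior ∝ λ^4e^(−1.1λ) · λ^41e^(−8λ) = λ^45e^(−9.1λ), i.e. Gamma(shape=46, rate=9.1).
The mode of a Gamma(a, b) with a ≥ 1 (shape–rate) is (a−1)/b = 45/9.1 ≈ 4.945.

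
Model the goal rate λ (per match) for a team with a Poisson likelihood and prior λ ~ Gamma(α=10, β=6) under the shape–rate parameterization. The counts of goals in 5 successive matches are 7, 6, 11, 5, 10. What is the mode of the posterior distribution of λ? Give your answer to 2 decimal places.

Σxᵢ = 7+6+11+5+10 = 39, with n = 5.
Posterior ∝ λ^9e^(−6λ) · λ^39e^(−5λ) = λ^48e^(−11λ), i.e. Gamma(shape=49, rate=11).
The mode of a Gamma(a, b) with a ≥ 1 (shape–rate) is (a−1)/b = 48/11 ≈ 4.36.

λ̂_MAP = 4.36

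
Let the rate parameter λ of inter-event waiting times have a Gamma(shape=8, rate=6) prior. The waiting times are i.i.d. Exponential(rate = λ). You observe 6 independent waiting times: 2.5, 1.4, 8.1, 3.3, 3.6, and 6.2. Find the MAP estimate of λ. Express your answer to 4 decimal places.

The Exponential(rate=λ) likelihood is ∝ λ^n e^(−λΣtᵢ). Here n = 6 and Σtᵢ = 2.5 + 1.4 + 8.1 + 3.3 + 3.6 + 6.2 = 25.1.
Posterior ∝ λ^7e^(−6λ) · λ^6e^(−25.1λ) = λ^13e^(−31.1λ), i.e. Gamma(14, 31.1).
Mode = (a−1)/b = 13/31.1 ≈ 0.4180.

λ̂_MAP = 0.4180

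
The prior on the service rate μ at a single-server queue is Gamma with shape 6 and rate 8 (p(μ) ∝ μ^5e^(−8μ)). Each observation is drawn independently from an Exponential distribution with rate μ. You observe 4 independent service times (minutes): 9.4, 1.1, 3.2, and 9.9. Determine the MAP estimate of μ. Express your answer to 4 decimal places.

μ̂_MAP = 0.2848

The Exponential(rate=μ) likelihood is ∝ μ^n e^(−μΣtᵢ). Here n = 4 and Σtᵢ = 9.4 + 1.1 + 3.2 + 9.9 = 23.6.
Posterior ∝ μ^5e^(−8μ) · μ^4e^(−23.6μ) = μ^9e^(−31.6μ), i.e. Gamma(10, 31.6).
Mode = (a−1)/b = 9/31.6 ≈ 0.2848.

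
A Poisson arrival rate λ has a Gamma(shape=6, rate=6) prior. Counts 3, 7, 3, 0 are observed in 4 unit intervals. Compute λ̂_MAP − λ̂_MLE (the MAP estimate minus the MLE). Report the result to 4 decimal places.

MAP − MLE = -1.4500

Σxᵢ = 13. Posterior is Gamma(19, 10); MAP = (19−1)/10 = 18/10 ≈ 1.80000.
MLE = x̄ = 13/4 ≈ 3.25000.
Difference = 18/10 − 13/4 = -29/20 ≈ -1.4500.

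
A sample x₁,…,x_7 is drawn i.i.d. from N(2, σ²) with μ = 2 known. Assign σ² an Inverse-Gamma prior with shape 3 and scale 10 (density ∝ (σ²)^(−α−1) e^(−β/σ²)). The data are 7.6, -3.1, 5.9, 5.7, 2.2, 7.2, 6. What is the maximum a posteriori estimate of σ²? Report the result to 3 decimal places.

Sum of squared deviations about the known mean: SS = (7.6−2)² + (-3.1−2)² + (5.9−2)² + (5.7−2)² + (2.2−2)² + (7.2−2)² + (6−2)² = 129.35.
The Normal likelihood contributes (σ²)^(−n/2) exp(−SS/(2σ²)), so the posterior is Inverse-Gamma(α + n/2, β + SS/2) = Inverse-Gamma(6.5, 74.675).
The mode of Inverse-Gamma(a, b) is b/(a+1) = 74.675/7.5 ≈ 9.957.

σ̂²_MAP = 9.957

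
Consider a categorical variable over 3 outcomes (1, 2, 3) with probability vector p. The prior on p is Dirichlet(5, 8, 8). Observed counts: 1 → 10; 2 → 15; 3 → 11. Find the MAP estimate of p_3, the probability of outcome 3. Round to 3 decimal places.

The posterior is Dirichlet(αᵢ + nᵢ) = Dirichlet(15, 23, 19).
For a Dirichlet(a₁,…,a_K) with all aᵢ > 1, the mode has j-th component (aⱼ − 1)/(Σaᵢ − K).
Here Σaᵢ = 57 and K = 3, so p_3 = (19 − 1)/(57 − 3) = 18/54 ≈ 0.333.

MAP estimate: 0.333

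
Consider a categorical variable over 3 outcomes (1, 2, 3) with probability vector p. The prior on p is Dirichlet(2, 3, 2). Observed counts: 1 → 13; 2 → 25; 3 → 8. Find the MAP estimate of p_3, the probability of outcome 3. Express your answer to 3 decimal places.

The posterior is Dirichlet(αᵢ + nᵢ) = Dirichlet(15, 28, 10).
For a Dirichlet(a₁,…,a_K) with all aᵢ > 1, the mode has j-th component (aⱼ − 1)/(Σaᵢ − K).
Here Σaᵢ = 53 and K = 3, so p_3 = (10 − 1)/(53 − 3) = 9/50 ≈ 0.180.

MAP estimate: 0.180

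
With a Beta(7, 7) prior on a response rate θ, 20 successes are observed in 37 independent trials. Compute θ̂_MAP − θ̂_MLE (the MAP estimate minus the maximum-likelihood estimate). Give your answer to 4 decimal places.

Posterior is Beta(27, 24); MAP = (27−1)/(51−2) = 26/49 ≈ 0.53061.
MLE ignores the prior: θ̂_MLE = k/n = 20/37 ≈ 0.54054.
Difference = 26/49 − 20/37 = -18/1813 ≈ -0.0099.

MAP − MLE = -0.0099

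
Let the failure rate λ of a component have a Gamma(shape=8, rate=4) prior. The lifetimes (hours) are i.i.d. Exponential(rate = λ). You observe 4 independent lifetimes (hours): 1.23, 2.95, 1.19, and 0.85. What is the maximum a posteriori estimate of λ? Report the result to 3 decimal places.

λ̂_MAP = 1.076

The Exponential(rate=λ) likelihood is ∝ λ^n e^(−λΣtᵢ). Here n = 4 and Σtᵢ = 1.23 + 2.95 + 1.19 + 0.85 = 6.22.
Posterior ∝ λ^7e^(−4λ) · λ^4e^(−6.22λ) = λ^11e^(−10.22λ), i.e. Gamma(12, 10.22).
Mode = (a−1)/b = 11/10.22 ≈ 1.076.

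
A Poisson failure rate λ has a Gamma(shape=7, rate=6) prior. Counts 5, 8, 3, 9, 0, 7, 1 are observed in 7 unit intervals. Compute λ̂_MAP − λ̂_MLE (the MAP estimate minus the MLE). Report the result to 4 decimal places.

Σxᵢ = 33. Posterior is Gamma(40, 13); MAP = (40−1)/13 = 39/13 ≈ 3.00000.
MLE = x̄ = 33/7 ≈ 4.71429.
Difference = 39/13 − 33/7 = -12/7 ≈ -1.7143.

MAP − MLE = -1.7143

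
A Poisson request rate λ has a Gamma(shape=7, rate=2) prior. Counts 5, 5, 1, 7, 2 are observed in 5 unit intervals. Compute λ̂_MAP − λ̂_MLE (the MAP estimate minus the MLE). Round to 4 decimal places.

Σxᵢ = 20. Posterior is Gamma(27, 7); MAP = (27−1)/7 = 26/7 ≈ 3.71429.
MLE = x̄ = 20/5 ≈ 4.00000.
Difference = 26/7 − 20/5 = -2/7 ≈ -0.2857.

MAP − MLE = -0.2857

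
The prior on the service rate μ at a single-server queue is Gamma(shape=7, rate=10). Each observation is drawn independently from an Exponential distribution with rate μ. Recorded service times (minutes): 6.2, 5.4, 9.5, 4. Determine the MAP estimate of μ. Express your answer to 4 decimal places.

The Exponential(rate=μ) likelihood is ∝ μ^n e^(−μΣtᵢ). Here n = 4 and Σtᵢ = 6.2 + 5.4 + 9.5 + 4 = 25.1.
Posterior ∝ μ^6e^(−10μ) · μ^4e^(−25.1μ) = μ^10e^(−35.1μ), i.e. Gamma(11, 35.1).
Mode = (a−1)/b = 10/35.1 ≈ 0.2849.

μ̂_MAP = 0.2849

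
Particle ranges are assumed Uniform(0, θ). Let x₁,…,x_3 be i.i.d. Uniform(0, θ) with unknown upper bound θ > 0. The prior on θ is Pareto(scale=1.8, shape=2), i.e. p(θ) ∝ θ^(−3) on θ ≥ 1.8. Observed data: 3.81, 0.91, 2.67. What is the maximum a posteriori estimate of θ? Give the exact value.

The Uniform(0, θ) likelihood is θ^(−n) for θ ≥ max(xᵢ), zero otherwise. Here max(xᵢ) = 3.81.
Posterior ∝ θ^(−3) · θ^(−3) = θ^(−6) on θ ≥ max(1.8, 3.81) = 3.81.
This density is strictly decreasing in θ, so the posterior mode lies at the lower boundary of the support.

θ̂_MAP = 3.81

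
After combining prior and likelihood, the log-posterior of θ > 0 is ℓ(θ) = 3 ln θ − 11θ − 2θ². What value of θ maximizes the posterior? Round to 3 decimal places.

θ̂_MAP = 0.250

ℓ'(θ) = 3/θ − 11 − 4θ. Setting this to zero and multiplying by θ: 4θ² + 11θ − 3 = 0.
θ = (−11 + √(11² + 4·4·3)) / (2·4) = (−11 + √169) / 8 = (−11 + 13)/8 = 1/4.
ℓ''(θ) = −3/θ² − 4 < 0, confirming a maximum.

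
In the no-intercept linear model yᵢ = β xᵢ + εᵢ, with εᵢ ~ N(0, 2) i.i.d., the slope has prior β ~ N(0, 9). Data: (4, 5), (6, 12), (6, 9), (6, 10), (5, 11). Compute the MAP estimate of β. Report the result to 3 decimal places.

log p(β | y) = −Σ(yᵢ − βxᵢ)²/(2·2) − β²/(2·9) + const.
Setting the derivative to zero: Σxᵢ(yᵢ − βxᵢ)/2 − β/9 = 0, so β = Σxᵢyᵢ / (Σxᵢ² + σ²/τ²).
Σxᵢyᵢ = 4·5 + 6·12 + 6·9 + 6·10 + 5·11 = 261; Σxᵢ² = 149; σ²/τ² = 2/9.
β̂_MAP = 261 / (149 + 2/9) = 261/(1343/9) = 2349/1343 ≈ 1.749.

β̂_MAP = 1.749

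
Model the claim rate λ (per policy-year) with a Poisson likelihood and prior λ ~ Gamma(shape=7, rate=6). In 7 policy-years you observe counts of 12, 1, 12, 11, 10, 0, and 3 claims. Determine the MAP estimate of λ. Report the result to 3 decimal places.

λ̂_MAP = 4.231

Σxᵢ = 12+1+12+11+10+0+3 = 49, with n = 7.
Posterior ∝ λ^6e^(−6λ) · λ^49e^(−7λ) = λ^55e^(−13λ), i.e. Gamma(shape=56, rate=13).
The mode of a Gamma(a, b) with a ≥ 1 (shape–rate) is (a−1)/b = 55/13 ≈ 4.231.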